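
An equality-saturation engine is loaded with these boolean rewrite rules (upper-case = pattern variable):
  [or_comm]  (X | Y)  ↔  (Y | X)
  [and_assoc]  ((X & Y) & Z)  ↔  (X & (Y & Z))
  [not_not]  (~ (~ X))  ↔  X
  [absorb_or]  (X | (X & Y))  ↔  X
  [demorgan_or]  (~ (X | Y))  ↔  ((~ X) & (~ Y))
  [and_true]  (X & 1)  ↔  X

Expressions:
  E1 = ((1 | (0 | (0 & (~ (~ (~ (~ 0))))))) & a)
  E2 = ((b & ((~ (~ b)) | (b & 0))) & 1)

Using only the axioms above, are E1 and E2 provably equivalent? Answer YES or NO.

NO

The axioms are sound identities: if E1 ↔* E2 then E1 and E2 evaluate identically under any assignment.
Under a=0, b=1: E1 evaluates to 0, E2 to 1. Distinct ⇒ no rewrite sequence connects them.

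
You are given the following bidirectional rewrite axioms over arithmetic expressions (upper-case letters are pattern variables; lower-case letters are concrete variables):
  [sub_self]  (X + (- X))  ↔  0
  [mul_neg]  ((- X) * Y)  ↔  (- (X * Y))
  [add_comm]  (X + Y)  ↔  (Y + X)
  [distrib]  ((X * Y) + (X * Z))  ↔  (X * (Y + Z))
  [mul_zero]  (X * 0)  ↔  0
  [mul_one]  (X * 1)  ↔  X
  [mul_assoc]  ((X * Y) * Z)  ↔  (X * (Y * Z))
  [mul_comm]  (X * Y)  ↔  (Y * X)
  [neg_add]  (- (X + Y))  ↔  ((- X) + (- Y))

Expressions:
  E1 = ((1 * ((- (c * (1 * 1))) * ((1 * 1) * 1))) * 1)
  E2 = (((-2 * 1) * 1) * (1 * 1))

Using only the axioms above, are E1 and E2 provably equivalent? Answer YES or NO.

All listed rules preserve value, hence provable equivalence implies equal values everywhere; look for a separating assignment.
c=0 gives E1 ↦ 0, E2 ↦ -2; values differ ⇒ not provably equivalent.

NO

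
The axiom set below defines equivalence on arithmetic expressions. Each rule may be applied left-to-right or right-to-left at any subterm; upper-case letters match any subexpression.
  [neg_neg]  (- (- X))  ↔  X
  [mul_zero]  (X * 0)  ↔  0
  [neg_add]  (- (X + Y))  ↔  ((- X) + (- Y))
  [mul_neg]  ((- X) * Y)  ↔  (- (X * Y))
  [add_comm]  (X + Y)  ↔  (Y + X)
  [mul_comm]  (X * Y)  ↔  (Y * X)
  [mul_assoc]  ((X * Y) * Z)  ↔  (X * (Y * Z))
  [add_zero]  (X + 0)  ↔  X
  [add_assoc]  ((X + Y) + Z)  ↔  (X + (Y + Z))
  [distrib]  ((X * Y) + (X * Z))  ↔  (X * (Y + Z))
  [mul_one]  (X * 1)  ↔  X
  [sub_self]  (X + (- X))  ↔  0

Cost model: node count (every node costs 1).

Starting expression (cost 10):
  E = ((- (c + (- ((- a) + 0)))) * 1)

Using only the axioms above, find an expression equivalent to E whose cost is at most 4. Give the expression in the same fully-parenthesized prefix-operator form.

1. [add_zero →] ((- a) + 0)  →  (- a);  E = ((- (c + (- (- a)))) * 1)
2. [neg_neg →] (- (- a))  →  a;  E = ((- (c + a)) * 1)
3. [mul_one →] ((- (c + a)) * 1)  →  (- (c + a));  cost 4 ≤ 4, done

(- (c + a))   [cost 4]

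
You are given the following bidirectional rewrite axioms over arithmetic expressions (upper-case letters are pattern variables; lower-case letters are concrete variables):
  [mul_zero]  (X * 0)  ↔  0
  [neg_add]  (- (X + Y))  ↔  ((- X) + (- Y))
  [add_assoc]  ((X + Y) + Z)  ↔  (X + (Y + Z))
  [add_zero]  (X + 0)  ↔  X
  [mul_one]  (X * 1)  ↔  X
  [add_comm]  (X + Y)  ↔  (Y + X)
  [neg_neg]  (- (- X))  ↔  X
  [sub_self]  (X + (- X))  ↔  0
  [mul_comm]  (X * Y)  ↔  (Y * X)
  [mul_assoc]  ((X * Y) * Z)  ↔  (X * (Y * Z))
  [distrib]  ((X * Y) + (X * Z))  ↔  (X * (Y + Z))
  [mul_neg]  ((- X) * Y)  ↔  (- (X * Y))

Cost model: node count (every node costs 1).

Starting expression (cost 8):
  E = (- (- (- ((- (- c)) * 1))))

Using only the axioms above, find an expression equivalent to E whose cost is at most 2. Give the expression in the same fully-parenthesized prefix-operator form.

(- c)   [cost 2]

1. [mul_one →] ((- (- c)) * 1)  →  (- (- c));  E = (- (- (- (- (- c)))))
2. [neg_neg →] (- (- c))  →  c;  E = (- (- (- c)))
3. [neg_neg →] (- (- c))  →  c;  cost 2 ≤ 2, done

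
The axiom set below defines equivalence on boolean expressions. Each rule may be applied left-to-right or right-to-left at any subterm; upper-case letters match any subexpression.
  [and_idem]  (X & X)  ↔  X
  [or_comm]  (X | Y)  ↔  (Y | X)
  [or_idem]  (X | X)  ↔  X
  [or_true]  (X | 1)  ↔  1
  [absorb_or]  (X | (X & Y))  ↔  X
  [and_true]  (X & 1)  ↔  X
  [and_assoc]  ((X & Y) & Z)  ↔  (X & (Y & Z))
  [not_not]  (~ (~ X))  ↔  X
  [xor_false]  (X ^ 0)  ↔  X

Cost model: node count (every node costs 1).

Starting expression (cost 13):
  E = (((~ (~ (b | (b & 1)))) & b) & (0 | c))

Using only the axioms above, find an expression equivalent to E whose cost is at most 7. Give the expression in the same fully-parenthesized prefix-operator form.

1. [not_not →] (~ (~ (b | (b & 1))))  →  (b | (b & 1));  E = (((b | (b & 1)) & b) & (0 | c))
2. [and_true →] (b & 1)  →  b;  E = (((b | b) & b) & (0 | c))
3. [or_idem →] (b | b)  →  b;  cost 7 ≤ 7, done

((b & b) & (0 | c))   [cost 7]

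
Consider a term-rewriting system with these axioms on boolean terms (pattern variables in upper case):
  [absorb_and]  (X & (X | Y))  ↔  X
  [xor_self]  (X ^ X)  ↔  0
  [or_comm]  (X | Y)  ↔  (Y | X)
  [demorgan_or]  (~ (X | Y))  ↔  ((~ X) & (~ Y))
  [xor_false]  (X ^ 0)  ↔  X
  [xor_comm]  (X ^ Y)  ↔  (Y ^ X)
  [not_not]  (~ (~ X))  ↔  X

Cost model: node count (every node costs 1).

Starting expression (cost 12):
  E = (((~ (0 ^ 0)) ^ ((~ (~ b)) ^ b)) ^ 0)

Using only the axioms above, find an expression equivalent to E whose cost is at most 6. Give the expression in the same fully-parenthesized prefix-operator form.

(1) (0 ^ 0)  =[xor_false →]=  0    ⊢ (((~ 0) ^ ((~ (~ b)) ^ b)) ^ 0)
(2) (~ (~ b))  =[not_not →]=  b    ⊢ (((~ 0) ^ (b ^ b)) ^ 0)
(3) (((~ 0) ^ (b ^ b)) ^ 0)  =[xor_false →]=  ((~ 0) ^ (b ^ b))    ⊢ cost 6, within 6

((~ 0) ^ (b ^ b))   [cost 6]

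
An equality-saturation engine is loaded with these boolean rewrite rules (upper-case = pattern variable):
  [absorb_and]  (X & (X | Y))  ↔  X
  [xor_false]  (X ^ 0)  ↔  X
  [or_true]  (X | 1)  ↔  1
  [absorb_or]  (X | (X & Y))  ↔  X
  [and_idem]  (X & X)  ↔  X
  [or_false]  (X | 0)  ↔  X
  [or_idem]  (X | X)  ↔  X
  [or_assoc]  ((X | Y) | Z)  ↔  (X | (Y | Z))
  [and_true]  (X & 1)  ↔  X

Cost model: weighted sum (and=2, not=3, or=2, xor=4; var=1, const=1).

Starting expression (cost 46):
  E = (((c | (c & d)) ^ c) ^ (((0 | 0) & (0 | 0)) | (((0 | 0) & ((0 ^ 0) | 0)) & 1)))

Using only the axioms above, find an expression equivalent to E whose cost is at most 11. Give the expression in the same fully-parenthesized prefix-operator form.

1. [xor_false →] (0 ^ 0)  →  0;  E = (((c | (c & d)) ^ c) ^ (((0 | 0) & (0 | 0)) | (((0 | 0) & (0 | 0)) & 1)))
2. [absorb_or →] (((0 | 0) & (0 | 0)) | (((0 | 0) & (0 | 0)) & 1))  →  ((0 | 0) & (0 | 0));  E = (((c | (c & d)) ^ c) ^ ((0 | 0) & (0 | 0)))
3. [and_idem →] ((0 | 0) & (0 | 0))  →  (0 | 0);  E = (((c | (c & d)) ^ c) ^ (0 | 0))
4. [absorb_or →] (c | (c & d))  →  c;  E = ((c ^ c) ^ (0 | 0))
5. [or_idem →] (0 | 0)  →  0;  cost 11 ≤ 11, done

((c ^ c) ^ 0)   [cost 11]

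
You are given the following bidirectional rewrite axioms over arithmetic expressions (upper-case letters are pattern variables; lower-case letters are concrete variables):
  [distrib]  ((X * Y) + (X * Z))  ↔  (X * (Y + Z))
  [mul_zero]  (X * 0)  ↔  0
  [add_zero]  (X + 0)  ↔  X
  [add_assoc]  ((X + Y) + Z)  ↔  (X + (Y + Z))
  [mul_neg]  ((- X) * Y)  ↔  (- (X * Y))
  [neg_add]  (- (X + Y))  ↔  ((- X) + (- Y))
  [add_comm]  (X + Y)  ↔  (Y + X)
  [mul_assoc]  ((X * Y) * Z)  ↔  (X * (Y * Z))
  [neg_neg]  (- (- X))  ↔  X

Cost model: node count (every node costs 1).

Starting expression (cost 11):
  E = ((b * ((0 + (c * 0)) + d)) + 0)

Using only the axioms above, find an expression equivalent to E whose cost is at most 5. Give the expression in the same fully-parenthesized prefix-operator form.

step 1: mul_zero (→) rewrites (c * 0) into 0, now ((b * ((0 + 0) + d)) + 0)
step 2: add_zero (→) rewrites (0 + 0) into 0, now ((b * (0 + d)) + 0)
step 3: add_zero (→) rewrites ((b * (0 + d)) + 0) into (b * (0 + d)), reaching cost 5 (bound 5)

(b * (0 + d))   [cost 5]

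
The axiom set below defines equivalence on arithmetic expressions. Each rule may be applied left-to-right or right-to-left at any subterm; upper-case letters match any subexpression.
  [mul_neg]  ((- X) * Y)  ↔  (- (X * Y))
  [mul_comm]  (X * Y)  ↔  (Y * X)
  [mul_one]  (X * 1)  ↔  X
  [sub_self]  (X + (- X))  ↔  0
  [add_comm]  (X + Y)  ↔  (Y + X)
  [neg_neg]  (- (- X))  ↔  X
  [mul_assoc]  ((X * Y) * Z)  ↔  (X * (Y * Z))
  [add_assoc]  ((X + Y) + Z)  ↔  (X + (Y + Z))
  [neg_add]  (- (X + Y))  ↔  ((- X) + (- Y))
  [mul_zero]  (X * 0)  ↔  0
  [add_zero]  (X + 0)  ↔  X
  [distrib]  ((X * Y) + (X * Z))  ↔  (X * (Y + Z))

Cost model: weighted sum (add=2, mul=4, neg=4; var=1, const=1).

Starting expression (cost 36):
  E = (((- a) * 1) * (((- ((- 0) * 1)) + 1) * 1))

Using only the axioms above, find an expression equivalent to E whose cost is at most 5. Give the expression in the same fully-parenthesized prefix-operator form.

(- a)   [cost 5]

1. [mul_one →] (((- ((- 0) * 1)) + 1) * 1)  →  ((- ((- 0) * 1)) + 1);  E = (((- a) * 1) * ((- ((- 0) * 1)) + 1))
2. [mul_one →] ((- 0) * 1)  →  (- 0);  E = (((- a) * 1) * ((- (- 0)) + 1))
3. [add_comm →] ((- (- 0)) + 1)  →  (1 + (- (- 0)));  E = (((- a) * 1) * (1 + (- (- 0))))
4. [mul_one →] ((- a) * 1)  →  (- a);  E = ((- a) * (1 + (- (- 0))))
5. [neg_neg →] (- (- 0))  →  0;  E = ((- a) * (1 + 0))
6. [add_zero →] (1 + 0)  →  1;  E = ((- a) * 1)
7. [mul_one →] ((- a) * 1)  →  (- a);  cost 5 ≤ 5, done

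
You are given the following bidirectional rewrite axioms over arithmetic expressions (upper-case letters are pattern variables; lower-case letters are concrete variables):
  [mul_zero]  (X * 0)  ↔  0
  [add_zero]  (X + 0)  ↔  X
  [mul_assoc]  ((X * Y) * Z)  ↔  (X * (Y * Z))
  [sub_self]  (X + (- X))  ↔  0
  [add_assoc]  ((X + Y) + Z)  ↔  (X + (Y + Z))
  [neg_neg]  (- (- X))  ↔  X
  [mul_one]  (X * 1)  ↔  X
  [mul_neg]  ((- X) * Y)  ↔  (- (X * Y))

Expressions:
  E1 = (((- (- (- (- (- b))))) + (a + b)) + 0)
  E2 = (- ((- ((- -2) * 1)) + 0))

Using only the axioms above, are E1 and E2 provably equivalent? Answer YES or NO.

Every axiom is a valid identity, so a rewrite proof would force E1 and E2 to agree under every assignment.
At a=0, b=0: E1 = 0 but E2 = 2; they differ, so no derivation exists.

NO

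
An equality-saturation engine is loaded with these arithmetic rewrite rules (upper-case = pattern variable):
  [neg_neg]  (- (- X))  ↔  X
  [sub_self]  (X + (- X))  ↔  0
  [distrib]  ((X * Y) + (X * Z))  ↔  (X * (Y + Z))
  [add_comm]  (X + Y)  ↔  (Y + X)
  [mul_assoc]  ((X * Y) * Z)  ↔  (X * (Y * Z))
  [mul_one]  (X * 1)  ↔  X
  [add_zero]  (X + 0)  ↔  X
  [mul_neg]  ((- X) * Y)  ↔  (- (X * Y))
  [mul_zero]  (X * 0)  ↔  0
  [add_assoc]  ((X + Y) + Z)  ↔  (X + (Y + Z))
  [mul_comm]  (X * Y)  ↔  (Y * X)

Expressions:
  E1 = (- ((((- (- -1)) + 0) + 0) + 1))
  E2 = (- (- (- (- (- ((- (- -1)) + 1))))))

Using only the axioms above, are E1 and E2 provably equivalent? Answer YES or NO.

(1) (((- (- -1)) + 0) + 0)  =[add_zero →]=  ((- (- -1)) + 0)    ⊢ (- (((- (- -1)) + 0) + 1))
(2) (- (- -1))  =[neg_neg →]=  -1    ⊢ (- ((-1 + 0) + 1))
(3) (-1 + 0)  =[add_zero →]=  -1    ⊢ (- (-1 + 1))
(4) (- (-1 + 1))  =[neg_neg ←]=  (- (- (- (-1 + 1))))
(5) (- (-1 + 1))  =[neg_neg ←]=  (- (- (- (-1 + 1))))    ⊢ (- (- (- (- (- (-1 + 1))))))
(6) -1  =[neg_neg ←]=  (- (- -1))    ⊢ E2

YES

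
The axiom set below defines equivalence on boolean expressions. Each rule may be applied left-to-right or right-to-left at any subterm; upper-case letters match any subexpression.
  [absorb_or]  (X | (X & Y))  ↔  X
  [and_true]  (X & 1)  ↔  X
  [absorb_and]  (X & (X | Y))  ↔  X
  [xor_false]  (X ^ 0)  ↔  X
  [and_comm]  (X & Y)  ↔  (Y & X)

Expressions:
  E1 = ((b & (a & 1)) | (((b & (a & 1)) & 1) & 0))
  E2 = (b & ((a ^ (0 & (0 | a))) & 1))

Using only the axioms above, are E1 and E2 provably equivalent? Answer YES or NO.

YES

(1) ((b & (a & 1)) & 1)  =[and_true →]=  (b & (a & 1))    ⊢ ((b & (a & 1)) | ((b & (a & 1)) & 0))
(2) ((b & (a & 1)) | ((b & (a & 1)) & 0))  =[absorb_or →]=  (b & (a & 1))
(3) (a & 1)  =[and_true →]=  a    ⊢ (b & a)
(4) a  =[xor_false ←]=  (a ^ 0)    ⊢ (b & (a ^ 0))
(5) (a ^ 0)  =[and_true ←]=  ((a ^ 0) & 1)    ⊢ (b & ((a ^ 0) & 1))
(6) 0  =[absorb_and ←]=  (0 & (0 | a))    ⊢ E2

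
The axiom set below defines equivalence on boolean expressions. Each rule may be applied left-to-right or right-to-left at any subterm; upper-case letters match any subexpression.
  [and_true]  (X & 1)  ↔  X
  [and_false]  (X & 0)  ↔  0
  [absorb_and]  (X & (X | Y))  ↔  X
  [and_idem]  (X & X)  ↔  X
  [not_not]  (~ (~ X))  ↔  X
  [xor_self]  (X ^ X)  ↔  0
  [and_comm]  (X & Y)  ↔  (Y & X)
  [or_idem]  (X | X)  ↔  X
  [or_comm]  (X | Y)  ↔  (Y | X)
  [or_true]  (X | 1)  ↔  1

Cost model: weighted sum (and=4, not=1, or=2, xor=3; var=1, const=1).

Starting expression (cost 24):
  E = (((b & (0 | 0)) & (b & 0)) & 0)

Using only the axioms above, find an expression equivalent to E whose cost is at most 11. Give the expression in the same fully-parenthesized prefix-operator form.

(1) (0 | 0)  =[or_idem →]=  0    ⊢ (((b & 0) & (b & 0)) & 0)
(2) ((b & 0) & (b & 0))  =[and_idem →]=  (b & 0)    ⊢ cost 11, within 11

((b & 0) & 0)   [cost 11]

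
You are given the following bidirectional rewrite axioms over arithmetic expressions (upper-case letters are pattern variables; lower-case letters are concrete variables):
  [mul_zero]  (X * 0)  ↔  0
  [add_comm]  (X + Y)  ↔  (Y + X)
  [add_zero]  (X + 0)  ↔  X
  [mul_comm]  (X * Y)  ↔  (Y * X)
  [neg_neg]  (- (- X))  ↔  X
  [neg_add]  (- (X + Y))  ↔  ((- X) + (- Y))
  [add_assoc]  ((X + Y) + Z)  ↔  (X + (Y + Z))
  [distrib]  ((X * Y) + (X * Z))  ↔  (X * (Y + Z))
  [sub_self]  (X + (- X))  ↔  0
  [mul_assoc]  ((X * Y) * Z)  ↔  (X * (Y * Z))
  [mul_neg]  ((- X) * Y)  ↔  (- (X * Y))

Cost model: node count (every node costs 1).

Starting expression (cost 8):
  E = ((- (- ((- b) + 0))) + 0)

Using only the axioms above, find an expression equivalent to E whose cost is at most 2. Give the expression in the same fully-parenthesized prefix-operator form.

step 1: add_zero (→) rewrites ((- b) + 0) into (- b), now ((- (- (- b))) + 0)
step 2: add_zero (→) rewrites ((- (- (- b))) + 0) into (- (- (- b)))
step 3: neg_neg (→) rewrites (- (- (- b))) into (- b), reaching cost 2 (bound 2)

(- b)   [cost 2]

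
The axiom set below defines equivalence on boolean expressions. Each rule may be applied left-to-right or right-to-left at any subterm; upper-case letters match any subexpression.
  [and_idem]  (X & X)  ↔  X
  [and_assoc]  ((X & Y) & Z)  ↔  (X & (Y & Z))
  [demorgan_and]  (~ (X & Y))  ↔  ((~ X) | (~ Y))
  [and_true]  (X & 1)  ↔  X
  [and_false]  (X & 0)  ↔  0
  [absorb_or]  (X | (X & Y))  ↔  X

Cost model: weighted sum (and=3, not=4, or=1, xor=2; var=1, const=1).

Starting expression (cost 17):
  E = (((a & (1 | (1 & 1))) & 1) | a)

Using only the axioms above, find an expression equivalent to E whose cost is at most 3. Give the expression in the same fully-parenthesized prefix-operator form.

(a | a)   [cost 3]

(1) ((a & (1 | (1 & 1))) & 1)  =[and_true →]=  (a & (1 | (1 & 1)))    ⊢ ((a & (1 | (1 & 1))) | a)
(2) (1 | (1 & 1))  =[absorb_or →]=  1    ⊢ ((a & 1) | a)
(3) (a & 1)  =[and_true →]=  a    ⊢ cost 3, within 3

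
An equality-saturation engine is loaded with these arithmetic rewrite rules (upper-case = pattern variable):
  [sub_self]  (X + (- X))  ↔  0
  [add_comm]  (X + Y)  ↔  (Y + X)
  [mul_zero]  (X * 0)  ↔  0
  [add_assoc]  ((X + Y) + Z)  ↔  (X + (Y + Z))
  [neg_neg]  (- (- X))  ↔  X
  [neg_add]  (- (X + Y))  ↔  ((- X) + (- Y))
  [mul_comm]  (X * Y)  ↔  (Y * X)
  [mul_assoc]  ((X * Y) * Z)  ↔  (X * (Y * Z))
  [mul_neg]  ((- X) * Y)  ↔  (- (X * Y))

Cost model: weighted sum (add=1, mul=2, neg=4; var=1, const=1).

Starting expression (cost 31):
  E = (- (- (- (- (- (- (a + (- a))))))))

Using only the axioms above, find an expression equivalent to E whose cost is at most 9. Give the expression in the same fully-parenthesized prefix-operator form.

(- (- 0))   [cost 9]

1. [neg_neg →] (- (- (- (a + (- a)))))  →  (- (a + (- a)));  E = (- (- (- (- (a + (- a))))))
2. [neg_neg →] (- (- (- (a + (- a)))))  →  (- (a + (- a)));  E = (- (- (a + (- a))))
3. [sub_self →] (a + (- a))  →  0;  cost 9 ≤ 9, done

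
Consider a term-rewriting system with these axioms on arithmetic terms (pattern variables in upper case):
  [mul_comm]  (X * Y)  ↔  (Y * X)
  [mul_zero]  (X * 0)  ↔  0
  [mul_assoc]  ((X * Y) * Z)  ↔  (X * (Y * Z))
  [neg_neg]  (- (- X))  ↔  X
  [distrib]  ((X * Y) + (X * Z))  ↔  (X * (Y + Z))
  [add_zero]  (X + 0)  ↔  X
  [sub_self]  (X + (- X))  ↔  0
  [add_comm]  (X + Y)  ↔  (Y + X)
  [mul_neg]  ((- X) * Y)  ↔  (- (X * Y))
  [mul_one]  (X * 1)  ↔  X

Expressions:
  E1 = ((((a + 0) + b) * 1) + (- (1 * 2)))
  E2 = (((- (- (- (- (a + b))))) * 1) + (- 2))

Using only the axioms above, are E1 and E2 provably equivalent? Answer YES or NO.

YES

(1) (a + 0)  =[add_zero →]=  a    ⊢ (((a + b) * 1) + (- (1 * 2)))
(2) (1 * 2)  =[mul_comm →]=  (2 * 1)    ⊢ (((a + b) * 1) + (- (2 * 1)))
(3) ((a + b) * 1)  =[mul_one →]=  (a + b)    ⊢ ((a + b) + (- (2 * 1)))
(4) (2 * 1)  =[mul_one →]=  2    ⊢ ((a + b) + (- 2))
(5) (a + b)  =[neg_neg ←]=  (- (- (a + b)))    ⊢ ((- (- (a + b))) + (- 2))
(6) (a + b)  =[neg_neg ←]=  (- (- (a + b)))    ⊢ ((- (- (- (- (a + b))))) + (- 2))
(7) (- (- (- (- (a + b)))))  =[mul_one ←]=  ((- (- (- (- (a + b))))) * 1)    ⊢ E2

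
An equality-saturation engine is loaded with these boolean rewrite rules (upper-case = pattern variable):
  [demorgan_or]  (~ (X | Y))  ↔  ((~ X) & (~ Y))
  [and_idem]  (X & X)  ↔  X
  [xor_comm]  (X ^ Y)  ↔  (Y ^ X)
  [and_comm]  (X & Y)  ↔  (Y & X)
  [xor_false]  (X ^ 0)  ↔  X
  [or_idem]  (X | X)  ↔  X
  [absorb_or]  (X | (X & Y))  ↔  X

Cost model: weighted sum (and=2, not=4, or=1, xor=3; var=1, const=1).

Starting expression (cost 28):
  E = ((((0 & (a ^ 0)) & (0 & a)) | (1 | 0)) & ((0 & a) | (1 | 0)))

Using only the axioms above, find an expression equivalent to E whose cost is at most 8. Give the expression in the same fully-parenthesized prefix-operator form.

((0 & a) | (1 | 0))   [cost 8]

step 1: xor_false (→) rewrites (a ^ 0) into a, now ((((0 & a) & (0 & a)) | (1 | 0)) & ((0 & a) | (1 | 0)))
step 2: and_idem (→) rewrites ((0 & a) & (0 & a)) into (0 & a), now (((0 & a) | (1 | 0)) & ((0 & a) | (1 | 0)))
step 3: and_idem (→) rewrites (((0 & a) | (1 | 0)) & ((0 & a) | (1 | 0))) into ((0 & a) | (1 | 0)), reaching cost 8 (bound 8)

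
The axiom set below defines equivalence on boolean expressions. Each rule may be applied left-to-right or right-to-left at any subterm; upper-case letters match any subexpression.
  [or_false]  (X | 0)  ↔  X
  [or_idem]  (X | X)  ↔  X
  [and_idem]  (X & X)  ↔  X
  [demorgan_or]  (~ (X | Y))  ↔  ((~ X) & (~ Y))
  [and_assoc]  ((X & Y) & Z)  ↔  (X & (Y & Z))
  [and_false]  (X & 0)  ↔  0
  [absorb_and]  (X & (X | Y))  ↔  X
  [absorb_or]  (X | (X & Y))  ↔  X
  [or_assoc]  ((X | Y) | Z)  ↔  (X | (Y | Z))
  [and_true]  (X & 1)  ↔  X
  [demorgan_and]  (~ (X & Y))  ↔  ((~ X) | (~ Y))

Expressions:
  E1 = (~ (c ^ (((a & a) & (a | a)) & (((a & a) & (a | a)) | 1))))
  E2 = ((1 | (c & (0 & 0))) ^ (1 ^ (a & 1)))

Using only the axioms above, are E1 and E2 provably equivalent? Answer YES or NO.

NO

All listed rules preserve value, hence provable equivalence implies equal values everywhere; look for a separating assignment.
a=0, c=0 gives E1 ↦ 1, E2 ↦ 0; values differ ⇒ not provably equivalent.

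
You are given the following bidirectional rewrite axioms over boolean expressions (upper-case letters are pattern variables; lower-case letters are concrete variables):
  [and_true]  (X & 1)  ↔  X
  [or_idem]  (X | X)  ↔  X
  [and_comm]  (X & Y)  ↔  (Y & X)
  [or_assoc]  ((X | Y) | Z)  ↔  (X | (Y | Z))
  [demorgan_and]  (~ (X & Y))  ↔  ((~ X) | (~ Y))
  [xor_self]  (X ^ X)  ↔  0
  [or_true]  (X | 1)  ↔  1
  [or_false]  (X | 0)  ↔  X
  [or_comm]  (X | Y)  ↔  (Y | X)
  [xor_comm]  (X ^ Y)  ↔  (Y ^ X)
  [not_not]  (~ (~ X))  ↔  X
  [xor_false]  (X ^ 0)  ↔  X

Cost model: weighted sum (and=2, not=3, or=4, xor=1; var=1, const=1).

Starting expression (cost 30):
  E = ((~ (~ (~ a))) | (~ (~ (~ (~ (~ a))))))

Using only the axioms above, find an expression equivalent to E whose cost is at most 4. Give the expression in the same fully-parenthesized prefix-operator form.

(~ a)   [cost 4]

1. [not_not →] (~ (~ (~ (~ (~ a)))))  →  (~ (~ (~ a)));  E = ((~ (~ (~ a))) | (~ (~ (~ a))))
2. [or_idem →] ((~ (~ (~ a))) | (~ (~ (~ a))))  →  (~ (~ (~ a)))
3. [not_not →] (~ (~ (~ a)))  →  (~ a);  cost 4 ≤ 4, done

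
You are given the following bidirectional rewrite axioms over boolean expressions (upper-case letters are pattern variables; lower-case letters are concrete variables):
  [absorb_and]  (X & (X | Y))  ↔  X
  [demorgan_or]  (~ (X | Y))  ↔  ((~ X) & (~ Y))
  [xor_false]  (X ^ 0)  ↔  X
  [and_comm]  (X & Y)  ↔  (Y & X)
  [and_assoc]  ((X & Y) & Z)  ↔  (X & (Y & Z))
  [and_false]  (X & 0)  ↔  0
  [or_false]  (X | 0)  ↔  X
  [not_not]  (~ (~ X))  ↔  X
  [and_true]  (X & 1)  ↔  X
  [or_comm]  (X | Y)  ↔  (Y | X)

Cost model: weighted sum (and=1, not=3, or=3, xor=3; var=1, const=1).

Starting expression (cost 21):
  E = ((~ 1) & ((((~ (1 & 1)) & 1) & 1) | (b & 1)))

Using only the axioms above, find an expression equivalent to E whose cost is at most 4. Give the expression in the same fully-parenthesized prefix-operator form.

step 1: and_true (→) rewrites (1 & 1) into 1, now ((~ 1) & ((((~ 1) & 1) & 1) | (b & 1)))
step 2: and_true (→) rewrites ((~ 1) & 1) into (~ 1), now ((~ 1) & (((~ 1) & 1) | (b & 1)))
step 3: and_true (→) rewrites (b & 1) into b, now ((~ 1) & (((~ 1) & 1) | b))
step 4: and_true (→) rewrites ((~ 1) & 1) into (~ 1), now ((~ 1) & ((~ 1) | b))
step 5: absorb_and (→) rewrites ((~ 1) & ((~ 1) | b)) into (~ 1), reaching cost 4 (bound 4)

(~ 1)   [cost 4]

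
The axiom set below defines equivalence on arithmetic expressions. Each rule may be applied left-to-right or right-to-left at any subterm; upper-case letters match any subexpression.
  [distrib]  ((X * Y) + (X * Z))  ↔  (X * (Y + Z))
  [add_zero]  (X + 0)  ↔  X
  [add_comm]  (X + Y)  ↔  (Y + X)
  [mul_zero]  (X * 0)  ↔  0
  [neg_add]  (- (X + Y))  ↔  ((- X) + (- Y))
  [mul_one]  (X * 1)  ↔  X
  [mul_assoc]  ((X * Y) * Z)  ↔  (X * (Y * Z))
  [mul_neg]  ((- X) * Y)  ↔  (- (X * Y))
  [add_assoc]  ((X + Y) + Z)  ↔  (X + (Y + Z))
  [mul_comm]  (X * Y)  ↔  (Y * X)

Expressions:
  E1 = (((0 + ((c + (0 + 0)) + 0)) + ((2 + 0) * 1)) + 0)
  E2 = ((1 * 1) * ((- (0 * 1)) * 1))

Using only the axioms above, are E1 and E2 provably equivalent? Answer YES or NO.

Every axiom is a valid identity, so a rewrite proof would force E1 and E2 to agree under every assignment.
At c=0: E1 = 2 but E2 = 0; they differ, so no derivation exists.

NO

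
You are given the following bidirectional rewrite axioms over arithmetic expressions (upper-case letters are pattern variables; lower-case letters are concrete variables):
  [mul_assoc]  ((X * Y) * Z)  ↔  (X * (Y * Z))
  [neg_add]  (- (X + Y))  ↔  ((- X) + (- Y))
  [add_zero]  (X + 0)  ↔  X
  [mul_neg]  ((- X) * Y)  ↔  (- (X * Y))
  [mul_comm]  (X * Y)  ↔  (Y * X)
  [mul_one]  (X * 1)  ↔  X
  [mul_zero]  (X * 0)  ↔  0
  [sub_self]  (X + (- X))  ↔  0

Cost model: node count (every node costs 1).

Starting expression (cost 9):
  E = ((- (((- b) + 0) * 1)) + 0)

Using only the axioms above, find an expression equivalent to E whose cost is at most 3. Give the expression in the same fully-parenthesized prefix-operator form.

(- (- b))   [cost 3]

1. [mul_one →] (((- b) + 0) * 1)  →  ((- b) + 0);  E = ((- ((- b) + 0)) + 0)
2. [add_zero →] ((- b) + 0)  →  (- b);  E = ((- (- b)) + 0)
3. [add_zero →] ((- (- b)) + 0)  →  (- (- b));  cost 3 ≤ 3, done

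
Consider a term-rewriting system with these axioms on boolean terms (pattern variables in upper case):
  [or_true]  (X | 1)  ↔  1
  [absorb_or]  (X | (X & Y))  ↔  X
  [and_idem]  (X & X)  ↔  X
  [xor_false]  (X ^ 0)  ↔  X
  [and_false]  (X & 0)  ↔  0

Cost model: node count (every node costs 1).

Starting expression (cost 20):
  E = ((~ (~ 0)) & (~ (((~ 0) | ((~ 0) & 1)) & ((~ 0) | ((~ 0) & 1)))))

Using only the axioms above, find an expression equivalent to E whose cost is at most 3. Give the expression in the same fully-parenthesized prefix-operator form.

step 1: and_idem (→) rewrites (((~ 0) | ((~ 0) & 1)) & ((~ 0) | ((~ 0) & 1))) into ((~ 0) | ((~ 0) & 1)), now ((~ (~ 0)) & (~ ((~ 0) | ((~ 0) & 1))))
step 2: absorb_or (→) rewrites ((~ 0) | ((~ 0) & 1)) into (~ 0), now ((~ (~ 0)) & (~ (~ 0)))
step 3: and_idem (→) rewrites ((~ (~ 0)) & (~ (~ 0))) into (~ (~ 0)), reaching cost 3 (bound 3)

(~ (~ 0))   [cost 3]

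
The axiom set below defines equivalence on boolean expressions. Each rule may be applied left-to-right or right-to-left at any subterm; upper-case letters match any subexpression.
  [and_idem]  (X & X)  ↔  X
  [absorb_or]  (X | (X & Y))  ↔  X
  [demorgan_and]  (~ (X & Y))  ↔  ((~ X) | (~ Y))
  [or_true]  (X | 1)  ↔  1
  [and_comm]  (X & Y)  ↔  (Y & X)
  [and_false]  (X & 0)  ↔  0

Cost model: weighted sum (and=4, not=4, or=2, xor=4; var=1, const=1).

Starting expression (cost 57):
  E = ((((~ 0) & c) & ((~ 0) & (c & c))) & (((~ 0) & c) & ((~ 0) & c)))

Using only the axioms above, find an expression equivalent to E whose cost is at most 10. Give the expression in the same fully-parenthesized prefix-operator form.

1. [and_idem →] (c & c)  →  c;  E = ((((~ 0) & c) & ((~ 0) & c)) & (((~ 0) & c) & ((~ 0) & c)))
2. [and_idem →] ((((~ 0) & c) & ((~ 0) & c)) & (((~ 0) & c) & ((~ 0) & c)))  →  (((~ 0) & c) & ((~ 0) & c))
3. [and_idem →] (((~ 0) & c) & ((~ 0) & c))  →  ((~ 0) & c);  cost 10 ≤ 10, done

((~ 0) & c)   [cost 10]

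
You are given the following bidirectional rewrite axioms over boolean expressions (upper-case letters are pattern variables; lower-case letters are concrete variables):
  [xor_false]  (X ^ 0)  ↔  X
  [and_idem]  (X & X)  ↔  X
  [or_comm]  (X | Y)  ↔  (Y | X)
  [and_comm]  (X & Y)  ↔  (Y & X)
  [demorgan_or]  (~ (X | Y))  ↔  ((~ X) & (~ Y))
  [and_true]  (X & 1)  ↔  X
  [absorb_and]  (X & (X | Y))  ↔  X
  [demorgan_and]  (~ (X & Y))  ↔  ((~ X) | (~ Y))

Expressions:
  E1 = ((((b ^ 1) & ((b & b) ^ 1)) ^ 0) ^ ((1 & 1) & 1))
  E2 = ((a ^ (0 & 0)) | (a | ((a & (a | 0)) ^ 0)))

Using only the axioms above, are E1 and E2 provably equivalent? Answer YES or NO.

The axioms are sound identities: if E1 ↔* E2 then E1 and E2 evaluate identically under any assignment.
Under a=0, b=1: E1 evaluates to 1, E2 to 0. Distinct ⇒ no rewrite sequence connects them.

NO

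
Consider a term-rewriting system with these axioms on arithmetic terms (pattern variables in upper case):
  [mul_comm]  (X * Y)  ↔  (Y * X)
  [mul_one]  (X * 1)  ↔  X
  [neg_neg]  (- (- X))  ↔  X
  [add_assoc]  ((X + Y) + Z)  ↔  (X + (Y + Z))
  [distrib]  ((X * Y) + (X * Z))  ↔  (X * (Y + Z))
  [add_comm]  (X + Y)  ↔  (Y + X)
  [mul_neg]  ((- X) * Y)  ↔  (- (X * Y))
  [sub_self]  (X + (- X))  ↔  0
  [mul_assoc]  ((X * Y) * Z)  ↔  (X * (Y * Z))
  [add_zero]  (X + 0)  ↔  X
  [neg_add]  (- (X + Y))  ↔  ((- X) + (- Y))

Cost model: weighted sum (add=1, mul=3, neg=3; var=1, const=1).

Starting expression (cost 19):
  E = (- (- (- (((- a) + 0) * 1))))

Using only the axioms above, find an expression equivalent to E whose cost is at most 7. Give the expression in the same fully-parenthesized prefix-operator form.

1. [add_zero →] ((- a) + 0)  →  (- a);  E = (- (- (- ((- a) * 1))))
2. [mul_one →] ((- a) * 1)  →  (- a);  E = (- (- (- (- a))))
3. [neg_neg →] (- (- (- (- a))))  →  (- (- a));  cost 7 ≤ 7, done

(- (- a))   [cost 7]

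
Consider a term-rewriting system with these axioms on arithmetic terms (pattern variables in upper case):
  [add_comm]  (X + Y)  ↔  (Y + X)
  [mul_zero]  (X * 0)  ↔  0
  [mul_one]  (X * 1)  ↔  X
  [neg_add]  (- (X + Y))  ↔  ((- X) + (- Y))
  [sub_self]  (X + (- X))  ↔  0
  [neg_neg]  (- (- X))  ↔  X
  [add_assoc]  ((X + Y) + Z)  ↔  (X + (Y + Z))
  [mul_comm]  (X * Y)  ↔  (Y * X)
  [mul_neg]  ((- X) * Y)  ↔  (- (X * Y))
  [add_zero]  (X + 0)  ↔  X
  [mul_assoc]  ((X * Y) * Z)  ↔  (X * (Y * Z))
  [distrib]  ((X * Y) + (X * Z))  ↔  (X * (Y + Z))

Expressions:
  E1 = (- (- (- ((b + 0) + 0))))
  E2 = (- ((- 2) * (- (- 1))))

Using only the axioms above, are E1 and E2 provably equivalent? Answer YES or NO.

NO

All listed rules preserve value, hence provable equivalence implies equal values everywhere; look for a separating assignment.
b=0 gives E1 ↦ 0, E2 ↦ 2; values differ ⇒ not provably equivalent.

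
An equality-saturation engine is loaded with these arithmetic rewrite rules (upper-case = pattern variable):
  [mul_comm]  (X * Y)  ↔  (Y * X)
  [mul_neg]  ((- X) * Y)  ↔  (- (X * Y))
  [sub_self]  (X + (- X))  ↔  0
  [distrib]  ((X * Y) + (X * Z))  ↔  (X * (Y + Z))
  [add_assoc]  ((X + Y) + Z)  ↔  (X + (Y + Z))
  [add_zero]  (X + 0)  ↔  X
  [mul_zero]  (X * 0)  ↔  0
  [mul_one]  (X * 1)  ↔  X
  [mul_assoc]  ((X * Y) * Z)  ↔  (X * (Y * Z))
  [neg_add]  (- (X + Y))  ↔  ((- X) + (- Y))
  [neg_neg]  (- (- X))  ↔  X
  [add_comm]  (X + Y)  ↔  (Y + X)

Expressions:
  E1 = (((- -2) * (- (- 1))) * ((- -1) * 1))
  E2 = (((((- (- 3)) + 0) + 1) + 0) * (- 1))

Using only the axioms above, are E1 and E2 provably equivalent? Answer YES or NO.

NO

Every axiom is a valid identity, so a rewrite proof would force E1 and E2 to agree under every assignment.
At the empty assignment (no variables occur): E1 = 2 but E2 = -4; they differ, so no derivation exists.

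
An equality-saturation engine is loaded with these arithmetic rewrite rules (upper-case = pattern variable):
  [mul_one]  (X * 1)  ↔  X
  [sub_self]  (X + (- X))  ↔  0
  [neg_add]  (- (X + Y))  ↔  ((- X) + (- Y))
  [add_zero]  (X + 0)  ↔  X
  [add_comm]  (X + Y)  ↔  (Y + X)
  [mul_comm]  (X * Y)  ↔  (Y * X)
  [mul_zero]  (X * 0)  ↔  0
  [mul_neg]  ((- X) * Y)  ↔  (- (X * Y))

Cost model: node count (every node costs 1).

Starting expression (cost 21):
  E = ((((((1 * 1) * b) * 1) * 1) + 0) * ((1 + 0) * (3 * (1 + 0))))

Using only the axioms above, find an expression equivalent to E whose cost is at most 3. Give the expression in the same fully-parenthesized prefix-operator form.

(b * 3)   [cost 3]

1. [mul_one →] (((1 * 1) * b) * 1)  →  ((1 * 1) * b);  E = (((((1 * 1) * b) * 1) + 0) * ((1 + 0) * (3 * (1 + 0))))
2. [mul_one →] (1 * 1)  →  1;  E = ((((1 * b) * 1) + 0) * ((1 + 0) * (3 * (1 + 0))))
3. [mul_comm →] (1 * b)  →  (b * 1);  E = ((((b * 1) * 1) + 0) * ((1 + 0) * (3 * (1 + 0))))
4. [add_zero →] (1 + 0)  →  1;  E = ((((b * 1) * 1) + 0) * (1 * (3 * (1 + 0))))
5. [mul_one →] ((b * 1) * 1)  →  (b * 1);  E = (((b * 1) + 0) * (1 * (3 * (1 + 0))))
6. [add_zero →] (1 + 0)  →  1;  E = (((b * 1) + 0) * (1 * (3 * 1)))
7. [mul_one →] (3 * 1)  →  3;  E = (((b * 1) + 0) * (1 * 3))
8. [mul_one →] (b * 1)  →  b;  E = ((b + 0) * (1 * 3))
9. [mul_comm →] ((b + 0) * (1 * 3))  →  ((1 * 3) * (b + 0))
10. [add_zero →] (b + 0)  →  b;  E = ((1 * 3) * b)
11. [mul_comm →] ((1 * 3) * b)  →  (b * (1 * 3))
12. [mul_comm →] (1 * 3)  →  (3 * 1);  E = (b * (3 * 1))
13. [mul_one →] (3 * 1)  →  3;  cost 3 ≤ 3, done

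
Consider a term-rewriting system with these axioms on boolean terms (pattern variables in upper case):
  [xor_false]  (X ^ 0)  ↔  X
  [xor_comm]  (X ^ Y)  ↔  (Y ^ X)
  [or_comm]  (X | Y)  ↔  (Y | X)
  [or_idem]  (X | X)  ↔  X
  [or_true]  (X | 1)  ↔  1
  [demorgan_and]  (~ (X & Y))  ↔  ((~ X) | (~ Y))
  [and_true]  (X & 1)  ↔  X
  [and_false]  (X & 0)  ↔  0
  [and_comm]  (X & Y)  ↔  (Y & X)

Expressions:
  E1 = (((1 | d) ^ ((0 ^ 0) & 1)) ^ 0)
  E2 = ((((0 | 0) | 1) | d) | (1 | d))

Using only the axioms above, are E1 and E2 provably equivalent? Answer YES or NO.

YES

step 1: xor_false (→) rewrites (((1 | d) ^ ((0 ^ 0) & 1)) ^ 0) into ((1 | d) ^ ((0 ^ 0) & 1))
step 2: and_true (→) rewrites ((0 ^ 0) & 1) into (0 ^ 0), now ((1 | d) ^ (0 ^ 0))
step 3: xor_false (→) rewrites (0 ^ 0) into 0, now ((1 | d) ^ 0)
step 4: xor_false (→) rewrites ((1 | d) ^ 0) into (1 | d)
step 5: or_idem (←) rewrites (1 | d) into ((1 | d) | (1 | d))
step 6: or_true (←) rewrites 1 into (0 | 1), now (((0 | 1) | d) | (1 | d))
step 7: or_idem (←) rewrites 0 into (0 | 0), which is E2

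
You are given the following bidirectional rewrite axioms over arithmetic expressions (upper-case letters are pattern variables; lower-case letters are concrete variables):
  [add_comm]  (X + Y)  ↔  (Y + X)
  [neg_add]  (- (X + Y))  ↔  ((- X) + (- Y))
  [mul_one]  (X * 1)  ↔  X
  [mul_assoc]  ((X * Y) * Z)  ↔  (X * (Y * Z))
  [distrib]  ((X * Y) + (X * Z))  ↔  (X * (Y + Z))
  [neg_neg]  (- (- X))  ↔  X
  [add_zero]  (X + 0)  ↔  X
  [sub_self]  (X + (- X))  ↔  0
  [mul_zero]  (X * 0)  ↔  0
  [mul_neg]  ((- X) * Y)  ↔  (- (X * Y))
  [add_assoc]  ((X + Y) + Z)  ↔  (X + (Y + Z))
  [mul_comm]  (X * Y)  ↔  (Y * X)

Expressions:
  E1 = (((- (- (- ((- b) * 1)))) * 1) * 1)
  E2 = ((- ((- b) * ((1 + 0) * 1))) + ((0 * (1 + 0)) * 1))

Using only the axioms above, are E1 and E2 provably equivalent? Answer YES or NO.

YES

(1) (- (- (- ((- b) * 1))))  =[neg_neg →]=  (- ((- b) * 1))    ⊢ (((- ((- b) * 1)) * 1) * 1)
(2) (((- ((- b) * 1)) * 1) * 1)  =[mul_one →]=  ((- ((- b) * 1)) * 1)
(3) ((- ((- b) * 1)) * 1)  =[mul_one →]=  (- ((- b) * 1))
(4) ((- b) * 1)  =[mul_one →]=  (- b)    ⊢ (- (- b))
(5) (- (- b))  =[add_zero ←]=  ((- (- b)) + 0)
(6) 0  =[mul_one ←]=  (0 * 1)    ⊢ ((- (- b)) + (0 * 1))
(7) (0 * 1)  =[mul_one ←]=  ((0 * 1) * 1)    ⊢ ((- (- b)) + ((0 * 1) * 1))
(8) (- b)  =[mul_one ←]=  ((- b) * 1)    ⊢ ((- ((- b) * 1)) + ((0 * 1) * 1))
(9) 1  =[add_zero ←]=  (1 + 0)    ⊢ ((- ((- b) * (1 + 0))) + ((0 * 1) * 1))
(10) 1  =[add_zero ←]=  (1 + 0)    ⊢ ((- ((- b) * (1 + 0))) + ((0 * (1 + 0)) * 1))
(11) (1 + 0)  =[mul_one ←]=  ((1 + 0) * 1)    ⊢ E2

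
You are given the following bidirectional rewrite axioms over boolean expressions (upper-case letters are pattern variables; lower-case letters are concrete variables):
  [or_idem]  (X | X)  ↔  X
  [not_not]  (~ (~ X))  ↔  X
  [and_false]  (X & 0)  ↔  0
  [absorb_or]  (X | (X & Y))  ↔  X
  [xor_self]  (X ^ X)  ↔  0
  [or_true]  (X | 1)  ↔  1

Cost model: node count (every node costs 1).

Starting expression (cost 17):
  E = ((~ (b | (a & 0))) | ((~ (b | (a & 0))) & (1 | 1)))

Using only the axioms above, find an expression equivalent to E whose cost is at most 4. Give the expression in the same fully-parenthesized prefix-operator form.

(~ (b | 0))   [cost 4]

step 1: or_idem (→) rewrites (1 | 1) into 1, now ((~ (b | (a & 0))) | ((~ (b | (a & 0))) & 1))
step 2: absorb_or (→) rewrites ((~ (b | (a & 0))) | ((~ (b | (a & 0))) & 1)) into (~ (b | (a & 0)))
step 3: and_false (→) rewrites (a & 0) into 0, reaching cost 4 (bound 4)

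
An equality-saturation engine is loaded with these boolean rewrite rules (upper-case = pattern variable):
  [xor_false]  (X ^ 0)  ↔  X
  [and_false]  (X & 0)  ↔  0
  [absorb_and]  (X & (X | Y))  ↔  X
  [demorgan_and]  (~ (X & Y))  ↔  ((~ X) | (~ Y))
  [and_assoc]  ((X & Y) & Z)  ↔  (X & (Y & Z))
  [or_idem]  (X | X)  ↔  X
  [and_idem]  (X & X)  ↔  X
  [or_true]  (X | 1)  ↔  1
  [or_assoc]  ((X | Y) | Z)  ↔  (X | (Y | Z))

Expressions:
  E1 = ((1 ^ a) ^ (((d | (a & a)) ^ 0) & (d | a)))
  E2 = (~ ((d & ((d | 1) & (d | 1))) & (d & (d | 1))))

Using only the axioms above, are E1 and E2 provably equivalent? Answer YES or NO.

Every axiom is a valid identity, so a rewrite proof would force E1 and E2 to agree under every assignment.
At a=1, d=1: E1 = 1 but E2 = 0; they differ, so no derivation exists.

NO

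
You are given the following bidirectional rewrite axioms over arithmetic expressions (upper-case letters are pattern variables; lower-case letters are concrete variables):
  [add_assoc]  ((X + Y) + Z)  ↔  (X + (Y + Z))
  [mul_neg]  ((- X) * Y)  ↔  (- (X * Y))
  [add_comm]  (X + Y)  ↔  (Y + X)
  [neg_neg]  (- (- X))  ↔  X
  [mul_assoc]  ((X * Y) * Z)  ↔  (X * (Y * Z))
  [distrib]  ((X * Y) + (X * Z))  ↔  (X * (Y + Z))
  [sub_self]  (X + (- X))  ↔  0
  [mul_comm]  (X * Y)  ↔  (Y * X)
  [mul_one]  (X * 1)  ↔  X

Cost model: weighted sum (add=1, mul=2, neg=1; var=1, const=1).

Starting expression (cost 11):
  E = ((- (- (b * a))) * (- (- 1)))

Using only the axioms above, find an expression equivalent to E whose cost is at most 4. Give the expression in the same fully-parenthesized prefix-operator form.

1. [neg_neg →] (- (- (b * a)))  →  (b * a);  E = ((b * a) * (- (- 1)))
2. [neg_neg →] (- (- 1))  →  1;  E = ((b * a) * 1)
3. [mul_one →] ((b * a) * 1)  →  (b * a);  cost 4 ≤ 4, done

(b * a)   [cost 4]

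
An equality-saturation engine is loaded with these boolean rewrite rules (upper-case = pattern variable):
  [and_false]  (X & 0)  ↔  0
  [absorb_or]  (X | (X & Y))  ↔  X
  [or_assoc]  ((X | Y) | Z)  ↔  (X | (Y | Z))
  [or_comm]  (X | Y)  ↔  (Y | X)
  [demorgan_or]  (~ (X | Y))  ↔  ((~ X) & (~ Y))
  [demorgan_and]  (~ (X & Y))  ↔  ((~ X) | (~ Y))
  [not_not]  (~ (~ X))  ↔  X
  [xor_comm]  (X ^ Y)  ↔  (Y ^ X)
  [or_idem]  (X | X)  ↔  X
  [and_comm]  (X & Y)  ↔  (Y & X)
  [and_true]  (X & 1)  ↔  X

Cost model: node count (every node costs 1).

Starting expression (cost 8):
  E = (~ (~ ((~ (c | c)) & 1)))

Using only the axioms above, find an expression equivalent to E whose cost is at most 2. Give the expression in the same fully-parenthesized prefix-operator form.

(~ c)   [cost 2]

(1) ((~ (c | c)) & 1)  =[and_true →]=  (~ (c | c))    ⊢ (~ (~ (~ (c | c))))
(2) (~ (~ (c | c)))  =[not_not →]=  (c | c)    ⊢ (~ (c | c))
(3) (c | c)  =[or_idem →]=  c    ⊢ cost 2, within 2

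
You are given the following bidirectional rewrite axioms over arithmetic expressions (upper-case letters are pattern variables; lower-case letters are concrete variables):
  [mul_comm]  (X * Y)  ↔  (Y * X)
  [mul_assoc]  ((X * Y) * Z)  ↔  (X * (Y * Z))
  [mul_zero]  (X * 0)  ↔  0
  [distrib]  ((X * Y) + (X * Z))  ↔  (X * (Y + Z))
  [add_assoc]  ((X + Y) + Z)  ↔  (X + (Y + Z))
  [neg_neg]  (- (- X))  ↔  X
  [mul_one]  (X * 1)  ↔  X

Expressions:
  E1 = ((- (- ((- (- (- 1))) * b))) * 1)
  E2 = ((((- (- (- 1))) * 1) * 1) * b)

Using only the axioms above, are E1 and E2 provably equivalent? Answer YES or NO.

1. [neg_neg →] (- (- ((- (- (- 1))) * b)))  →  ((- (- (- 1))) * b);  E1 = (((- (- (- 1))) * b) * 1)
2. [mul_one →] (((- (- (- 1))) * b) * 1)  →  ((- (- (- 1))) * b)
3. [neg_neg →] (- (- 1))  →  1;  E1 = ((- 1) * b)
4. [mul_one ←] (- 1)  →  ((- 1) * 1);  E1 = (((- 1) * 1) * b)
5. [mul_one ←] (- 1)  →  ((- 1) * 1);  E1 = ((((- 1) * 1) * 1) * b)
6. [neg_neg ←] (- 1)  →  (- (- (- 1)));  this is E2

YES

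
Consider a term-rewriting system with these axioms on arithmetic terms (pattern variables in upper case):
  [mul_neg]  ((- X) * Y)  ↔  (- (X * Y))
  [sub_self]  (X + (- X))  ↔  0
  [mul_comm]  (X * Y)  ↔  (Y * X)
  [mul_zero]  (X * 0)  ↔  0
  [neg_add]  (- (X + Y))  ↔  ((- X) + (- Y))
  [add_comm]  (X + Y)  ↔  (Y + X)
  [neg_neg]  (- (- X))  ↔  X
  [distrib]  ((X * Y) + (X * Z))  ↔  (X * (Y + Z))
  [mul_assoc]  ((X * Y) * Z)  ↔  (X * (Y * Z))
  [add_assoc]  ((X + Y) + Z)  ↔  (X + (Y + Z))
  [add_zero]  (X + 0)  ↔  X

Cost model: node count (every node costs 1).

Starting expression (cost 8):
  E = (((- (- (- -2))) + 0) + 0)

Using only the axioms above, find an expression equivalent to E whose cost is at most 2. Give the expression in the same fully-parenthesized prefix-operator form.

1. [add_zero →] ((- (- (- -2))) + 0)  →  (- (- (- -2)));  E = ((- (- (- -2))) + 0)
2. [neg_neg →] (- (- -2))  →  -2;  E = ((- -2) + 0)
3. [add_zero →] ((- -2) + 0)  →  (- -2);  cost 2 ≤ 2, done

(- -2)   [cost 2]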